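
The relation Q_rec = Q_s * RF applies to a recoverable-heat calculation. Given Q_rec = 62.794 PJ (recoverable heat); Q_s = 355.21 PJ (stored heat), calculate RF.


RF = Q_rec / Q_s
RF = 62.794 / 355.21
RF = 0.17678


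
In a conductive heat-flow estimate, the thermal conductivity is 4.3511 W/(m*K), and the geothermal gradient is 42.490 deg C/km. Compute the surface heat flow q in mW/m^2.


q = k * grad / 1000
q = 4.3511 * 42.490 / 1000
q = 0.1848782 W/m^2
Convert: 0.1848782 W/m^2 * 1000.0 = 184.88 mW/m^2
q = 184.88 mW/m^2


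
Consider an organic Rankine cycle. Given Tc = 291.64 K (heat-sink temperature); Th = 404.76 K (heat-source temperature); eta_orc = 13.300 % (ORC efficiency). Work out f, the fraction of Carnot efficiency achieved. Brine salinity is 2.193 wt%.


f = (eta_orc/100) / (1 - Tc/Th)
f = (13.300/100) / (1 - 291.64/404.76)
f = 0.47589


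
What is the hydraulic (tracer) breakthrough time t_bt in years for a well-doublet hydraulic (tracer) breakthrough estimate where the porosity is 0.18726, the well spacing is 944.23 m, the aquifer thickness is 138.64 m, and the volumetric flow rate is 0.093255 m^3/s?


t_bt = pi * hr * phi * L^2 / (3 * Qv) / (365.25*86400)
t_bt = pi * 138.64 * 0.18726 * 944.23^2 / (3 * 0.093255) / (365.25*86400)
t_bt = 8.2365 years


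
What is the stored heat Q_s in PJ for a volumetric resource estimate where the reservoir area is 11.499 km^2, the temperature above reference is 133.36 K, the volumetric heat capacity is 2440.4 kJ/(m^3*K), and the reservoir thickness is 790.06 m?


Step 1: Vr = A*1e6*hr = 11.499*1e6*790.06 = 9.084900e+09 m^3
Step 2: Q_s = Vr*rhoc*dT/1e12 = 9.084900e+09*2440.4*133.36/1e12 = 2956.7 PJ
Q_s = 2956.7 PJ


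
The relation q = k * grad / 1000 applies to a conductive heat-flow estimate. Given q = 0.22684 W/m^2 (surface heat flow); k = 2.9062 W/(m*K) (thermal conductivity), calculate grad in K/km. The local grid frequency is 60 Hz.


grad = q * 1000 / k
grad = 0.22684 * 1000 / 2.9062
grad = 78.05382 deg C/km
Convert: 78.05382 deg C/km * 1.0 = 78.054 K/km
grad = 78.054 K/km


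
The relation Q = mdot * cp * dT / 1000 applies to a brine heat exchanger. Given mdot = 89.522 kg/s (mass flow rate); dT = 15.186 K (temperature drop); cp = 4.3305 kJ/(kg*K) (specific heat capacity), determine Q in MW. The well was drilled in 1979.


Q = mdot * cp * dT / 1000
Q = 89.522 * 4.3305 * 15.186 / 1000
Q = 5.8872 MW


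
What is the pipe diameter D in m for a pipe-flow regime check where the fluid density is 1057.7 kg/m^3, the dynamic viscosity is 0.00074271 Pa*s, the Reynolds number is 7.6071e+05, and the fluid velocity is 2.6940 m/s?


D = Re * mu / (rho * vel)
D = 7.6071e+05 * 0.00074271 / (1057.7 * 2.6940)
D = 0.19828 m


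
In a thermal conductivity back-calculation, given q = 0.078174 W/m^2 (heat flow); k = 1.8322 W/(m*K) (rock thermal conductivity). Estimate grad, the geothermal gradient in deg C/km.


grad = q / k * 1000
grad = 0.078174 / 1.8322 * 1000
grad = 42.667 deg C/km


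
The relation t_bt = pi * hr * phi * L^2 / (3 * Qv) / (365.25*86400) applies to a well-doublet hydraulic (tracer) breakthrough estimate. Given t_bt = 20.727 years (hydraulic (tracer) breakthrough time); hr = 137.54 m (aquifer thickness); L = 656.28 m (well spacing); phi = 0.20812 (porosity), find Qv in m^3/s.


Qv = pi*hr*phi*L^2 / (3*t_bt*365.25*86400)
Qv = pi*137.54*0.20812*656.28^2 / (3*20.727*365.25*86400)
Qv = 0.019738 m^3/s


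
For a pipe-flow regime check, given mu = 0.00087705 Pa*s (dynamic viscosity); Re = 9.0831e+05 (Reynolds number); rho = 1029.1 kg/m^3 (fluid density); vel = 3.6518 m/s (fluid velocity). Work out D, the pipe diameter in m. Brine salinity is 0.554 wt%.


D = Re * mu / (rho * vel)
D = 9.0831e+05 * 0.00087705 / (1029.1 * 3.6518)
D = 0.21198 m


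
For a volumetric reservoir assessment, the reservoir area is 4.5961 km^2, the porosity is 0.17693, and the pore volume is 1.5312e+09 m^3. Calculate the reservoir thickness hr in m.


hr = Vp / (A * 1e6 * phi)
hr = 1.5312e+09 / (4.5961 * 1e6 * 0.17693)
hr = 1883.0 m


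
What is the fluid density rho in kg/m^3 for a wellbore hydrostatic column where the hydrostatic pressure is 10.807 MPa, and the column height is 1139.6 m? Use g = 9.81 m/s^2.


rho = P * 1e6 / (g * h)
rho = 10.807 * 1e6 / (9.81 * 1139.6)
rho = 966.68 kg/m^3


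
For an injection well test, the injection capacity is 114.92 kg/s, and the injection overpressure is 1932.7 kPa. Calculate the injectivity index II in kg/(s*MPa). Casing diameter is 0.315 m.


II = mdot * 1000 / dP
II = 114.92 * 1000 / 1932.7
II = 59.461 kg/(s*MPa)


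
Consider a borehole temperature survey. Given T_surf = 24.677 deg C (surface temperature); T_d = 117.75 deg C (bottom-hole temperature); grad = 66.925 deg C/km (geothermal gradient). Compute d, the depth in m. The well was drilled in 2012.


d = (T_d - T_surf) / grad * 1000
d = (117.75 - 24.677) / 66.925 * 1000
d = 1390.7 m


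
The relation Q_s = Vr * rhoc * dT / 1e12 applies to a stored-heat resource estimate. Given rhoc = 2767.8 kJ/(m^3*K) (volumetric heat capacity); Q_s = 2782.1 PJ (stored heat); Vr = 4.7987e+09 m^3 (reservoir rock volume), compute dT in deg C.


dT = Q_s * 1e12 / (Vr * rhoc)
dT = 2782.1 * 1e12 / (4.7987e+09 * 2767.8)
dT = 209.4664 K
Convert (temperature difference, 1 K = 1 deg C): 209.4664 K = 209.4664 deg C
dT = 209.47 deg C


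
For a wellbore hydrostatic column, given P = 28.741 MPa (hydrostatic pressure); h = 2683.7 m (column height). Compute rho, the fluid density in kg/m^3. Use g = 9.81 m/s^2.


rho = P * 1e6 / (g * h)
rho = 28.741 * 1e6 / (9.81 * 2683.7)
rho = 1091.7 kg/m^3


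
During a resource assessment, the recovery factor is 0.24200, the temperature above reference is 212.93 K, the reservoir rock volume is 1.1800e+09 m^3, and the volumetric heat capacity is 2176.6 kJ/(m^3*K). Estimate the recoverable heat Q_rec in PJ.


Step 1: Q_s = Vr*rhoc*dT/1e12 = 1.1800e+09*2176.6*212.93/1e12 = 546.8869 PJ
Step 2: Q_rec = Q_s * RF = 546.8869 * 0.242 = 132.35 PJ
Q_rec = 132.35 PJ


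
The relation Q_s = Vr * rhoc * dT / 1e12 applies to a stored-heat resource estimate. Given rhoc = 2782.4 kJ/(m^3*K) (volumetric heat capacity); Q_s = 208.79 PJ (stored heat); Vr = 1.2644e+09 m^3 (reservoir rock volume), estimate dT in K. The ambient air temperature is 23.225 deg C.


dT = Q_s * 1e12 / (Vr * rhoc)
dT = 208.79 * 1e12 / (1.2644e+09 * 2782.4)
dT = 59.348 K


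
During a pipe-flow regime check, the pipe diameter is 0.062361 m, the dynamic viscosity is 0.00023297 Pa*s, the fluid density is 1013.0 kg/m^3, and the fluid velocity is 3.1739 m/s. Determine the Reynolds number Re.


Re = rho * vel * D / mu
Re = 1013.0 * 3.1739 * 0.062361 / 0.00023297
Re = 8.6063e+05


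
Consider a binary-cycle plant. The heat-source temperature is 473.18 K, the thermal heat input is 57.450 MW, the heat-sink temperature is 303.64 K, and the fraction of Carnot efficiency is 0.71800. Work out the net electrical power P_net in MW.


Step 1: eta = (1 - Tc/Th)*f = (1 - 303.64/473.18)*0.718 = 0.2572588
Step 2: P_net = eta * Q_in = 0.2572588 * 57.45 = 14.780 MW
P_net = 14.780 MW


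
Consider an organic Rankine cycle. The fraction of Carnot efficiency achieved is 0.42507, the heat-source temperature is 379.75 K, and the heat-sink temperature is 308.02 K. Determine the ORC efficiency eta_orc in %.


eta_orc = (1 - Tc/Th) * f * 100
eta_orc = (1 - 308.02/379.75) * 0.42507 * 100
eta_orc = 8.0290 %


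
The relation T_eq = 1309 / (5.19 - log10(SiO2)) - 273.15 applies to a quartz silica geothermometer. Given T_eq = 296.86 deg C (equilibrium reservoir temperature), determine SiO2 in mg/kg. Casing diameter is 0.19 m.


SiO2 = 10^(5.19 - 1309/(T_eq + 273.15))
SiO2 = 10^(5.19 - 1309/(296.86 + 273.15))
SiO2 = 782.62 mg/kg


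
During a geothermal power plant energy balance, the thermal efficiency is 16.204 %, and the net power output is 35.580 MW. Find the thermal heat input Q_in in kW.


Q_in = W_net / (eta / 100)
Q_in = 35.580 / (16.204 / 100)
Q_in = 219.5754 MW
Convert: 219.5754 MW * 1000.0 = 2.1958e+05 kW
Q_in = 2.1958e+05 kW


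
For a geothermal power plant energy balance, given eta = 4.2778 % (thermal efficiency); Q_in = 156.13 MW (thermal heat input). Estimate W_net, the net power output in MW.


W_net = eta / 100 * Q_in
W_net = 4.2778 / 100 * 156.13
W_net = 6.6789 MW


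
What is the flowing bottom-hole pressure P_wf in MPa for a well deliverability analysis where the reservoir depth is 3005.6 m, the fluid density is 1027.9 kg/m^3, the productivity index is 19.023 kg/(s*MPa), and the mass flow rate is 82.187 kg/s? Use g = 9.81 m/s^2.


Step 1: P_i = rho*g*h/1e6 = 1027.9*9.81*3005.6/1e6 = 30.30757 MPa
Step 2: P_wf = P_i - mdot/PI = 30.30757 - 82.187/19.023 = 25.987 MPa
P_wf = 25.987 MPa


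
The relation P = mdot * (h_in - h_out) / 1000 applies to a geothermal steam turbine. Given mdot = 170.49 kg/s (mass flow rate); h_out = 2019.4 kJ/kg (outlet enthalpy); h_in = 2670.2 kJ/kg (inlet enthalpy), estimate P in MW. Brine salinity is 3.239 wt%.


P = mdot * (h_in - h_out) / 1000
P = 170.49 * (2670.2 - 2019.4) / 1000
P = 110.95 MW


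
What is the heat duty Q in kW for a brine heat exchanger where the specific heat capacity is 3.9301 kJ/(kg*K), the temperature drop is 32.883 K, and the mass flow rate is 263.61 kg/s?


Q = mdot * cp * dT / 1000
Q = 263.61 * 3.9301 * 32.883 / 1000
Q = 34.06724 MW
Convert: 34.06724 MW * 1000.0 = 34067 kW
Q = 34067 kW


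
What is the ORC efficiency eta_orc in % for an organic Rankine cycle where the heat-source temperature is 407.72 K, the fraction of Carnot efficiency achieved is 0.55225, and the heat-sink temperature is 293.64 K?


eta_orc = (1 - Tc/Th) * f * 100
eta_orc = (1 - 293.64/407.72) * 0.55225 * 100
eta_orc = 15.452 %


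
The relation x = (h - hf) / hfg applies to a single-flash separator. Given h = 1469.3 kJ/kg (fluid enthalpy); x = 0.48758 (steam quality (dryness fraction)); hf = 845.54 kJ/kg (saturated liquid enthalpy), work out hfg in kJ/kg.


hfg = (h - hf) / x
hfg = (1469.3 - 845.54) / 0.48758
hfg = 1279.3 kJ/kg


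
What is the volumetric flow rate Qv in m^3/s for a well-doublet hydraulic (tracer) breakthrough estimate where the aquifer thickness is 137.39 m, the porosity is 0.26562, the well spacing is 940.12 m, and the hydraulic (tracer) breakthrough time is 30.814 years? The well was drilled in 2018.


Qv = pi*hr*phi*L^2 / (3*t_bt*365.25*86400)
Qv = pi*137.39*0.26562*940.12^2 / (3*30.814*365.25*86400)
Qv = 0.034734 m^3/s


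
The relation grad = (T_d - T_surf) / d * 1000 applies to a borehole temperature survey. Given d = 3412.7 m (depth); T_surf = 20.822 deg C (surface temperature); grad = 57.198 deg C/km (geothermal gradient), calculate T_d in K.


T_d = T_surf + grad * d / 1000
T_d = 20.822 + 57.198 * 3412.7 / 1000
T_d = 216.0216 deg C
Convert to K: 216.0216 + 273.15 = 489.17 K
T_d = 489.17 K


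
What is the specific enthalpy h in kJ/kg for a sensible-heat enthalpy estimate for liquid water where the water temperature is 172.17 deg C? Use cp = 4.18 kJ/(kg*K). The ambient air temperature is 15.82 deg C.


h = cp * T
h = 4.18 * 172.17
h = 719.67 kJ/kg


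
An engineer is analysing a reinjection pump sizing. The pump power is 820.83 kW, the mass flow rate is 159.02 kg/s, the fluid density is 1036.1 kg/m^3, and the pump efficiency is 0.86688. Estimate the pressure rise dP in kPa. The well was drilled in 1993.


dP = P_pump * rho * eta / mdot
dP = 820.83 * 1036.1 * 0.86688 / 159.02
dP = 4636.2 kPa


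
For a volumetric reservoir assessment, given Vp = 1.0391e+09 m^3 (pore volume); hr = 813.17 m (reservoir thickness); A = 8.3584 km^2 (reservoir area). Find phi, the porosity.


phi = Vp / (A * 1e6 * hr)
phi = 1.0391e+09 / (8.3584 * 1e6 * 813.17)
phi = 0.15288


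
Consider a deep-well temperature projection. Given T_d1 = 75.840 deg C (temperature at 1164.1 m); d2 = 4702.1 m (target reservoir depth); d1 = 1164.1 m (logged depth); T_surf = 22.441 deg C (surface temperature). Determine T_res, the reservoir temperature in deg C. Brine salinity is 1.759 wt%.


Step 1: grad = (T_d1 - T_surf)/d1 * 1000 = (75.84 - 22.441)/1164.1 * 1000 = 45.87149 deg C/km
Step 2: T_res = T_surf + grad*d2/1000 = 22.441 + 45.87149*4702.1/1000 = 238.13 deg C
T_res = 238.13 deg C


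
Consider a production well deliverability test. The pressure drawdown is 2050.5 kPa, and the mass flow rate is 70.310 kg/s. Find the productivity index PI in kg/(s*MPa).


PI = mdot * 1000 / dP
PI = 70.310 * 1000 / 2050.5
PI = 34.289 kg/(s*MPa)


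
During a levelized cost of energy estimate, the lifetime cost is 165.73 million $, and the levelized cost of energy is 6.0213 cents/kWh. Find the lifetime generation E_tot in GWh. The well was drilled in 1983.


E_tot = C_tot / LCOE * 100
E_tot = 165.73 / 6.0213 * 100
E_tot = 2752.4 GWh


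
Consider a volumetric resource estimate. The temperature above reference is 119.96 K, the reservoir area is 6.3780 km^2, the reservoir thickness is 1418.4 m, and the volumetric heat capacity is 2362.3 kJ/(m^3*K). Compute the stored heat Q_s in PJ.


Step 1: Vr = A*1e6*hr = 6.378*1e6*1418.4 = 9.046555e+09 m^3
Step 2: Q_s = Vr*rhoc*dT/1e12 = 9.046555e+09*2362.3*119.96/1e12 = 2563.6 PJ
Q_s = 2563.6 PJ


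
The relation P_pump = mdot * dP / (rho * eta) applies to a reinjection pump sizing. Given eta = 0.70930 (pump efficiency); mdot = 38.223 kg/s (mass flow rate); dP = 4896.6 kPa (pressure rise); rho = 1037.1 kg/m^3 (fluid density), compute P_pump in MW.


P_pump = mdot * dP / (rho * eta)
P_pump = 38.223 * 4896.6 / (1037.1 * 0.70930)
P_pump = 254.4303 kW
Convert: 254.4303 kW * 0.001 = 0.25443 MW
P_pump = 0.25443 MW


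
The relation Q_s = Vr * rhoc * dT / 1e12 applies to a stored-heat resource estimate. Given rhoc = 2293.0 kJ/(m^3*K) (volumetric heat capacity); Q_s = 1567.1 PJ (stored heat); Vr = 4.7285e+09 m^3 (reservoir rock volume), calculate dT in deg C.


dT = Q_s * 1e12 / (Vr * rhoc)
dT = 1567.1 * 1e12 / (4.7285e+09 * 2293.0)
dT = 144.5337 K
Convert (temperature difference, 1 K = 1 deg C): 144.5337 K = 144.5337 deg C
dT = 144.53 deg C


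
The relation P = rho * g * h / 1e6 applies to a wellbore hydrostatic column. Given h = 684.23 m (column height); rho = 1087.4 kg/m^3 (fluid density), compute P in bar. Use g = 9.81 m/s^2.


P = rho * g * h / 1e6
P = 1087.4 * 9.81 * 684.23 / 1e6
P = 7.298951 MPa
Convert: 7.298951 MPa * 10.0 = 72.990 bar
P = 72.990 bar


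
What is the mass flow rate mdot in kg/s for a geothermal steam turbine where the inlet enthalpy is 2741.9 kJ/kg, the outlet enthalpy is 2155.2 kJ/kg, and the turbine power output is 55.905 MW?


mdot = P * 1000 / (h_in - h_out)
mdot = 55.905 * 1000 / (2741.9 - 2155.2)
mdot = 95.287 kg/s


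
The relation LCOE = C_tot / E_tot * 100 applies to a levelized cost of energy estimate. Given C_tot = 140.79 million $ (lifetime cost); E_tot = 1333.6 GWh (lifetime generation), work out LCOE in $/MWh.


LCOE = C_tot / E_tot * 100
LCOE = 140.79 / 1333.6 * 100
LCOE = 10.55714 cents/kWh
Convert: 10.55714 cents/kWh * 10.0 = 105.57 $/MWh
LCOE = 105.57 $/MWh


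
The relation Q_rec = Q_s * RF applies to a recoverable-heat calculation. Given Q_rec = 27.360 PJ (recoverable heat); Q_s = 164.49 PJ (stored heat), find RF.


RF = Q_rec / Q_s
RF = 27.360 / 164.49
RF = 0.16633


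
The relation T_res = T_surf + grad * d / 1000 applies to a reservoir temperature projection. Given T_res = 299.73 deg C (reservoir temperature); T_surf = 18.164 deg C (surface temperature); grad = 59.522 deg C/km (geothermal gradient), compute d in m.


d = (T_res - T_surf) / grad * 1000
d = (299.73 - 18.164) / 59.522 * 1000
d = 4730.5 m


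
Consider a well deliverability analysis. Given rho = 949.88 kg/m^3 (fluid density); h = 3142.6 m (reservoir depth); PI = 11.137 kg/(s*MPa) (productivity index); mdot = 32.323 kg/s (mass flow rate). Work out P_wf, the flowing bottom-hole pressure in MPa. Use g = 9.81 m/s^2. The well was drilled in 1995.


Step 1: P_i = rho*g*h/1e6 = 949.88*9.81*3142.6/1e6 = 29.28376 MPa
Step 2: P_wf = P_i - mdot/PI = 29.28376 - 32.323/11.137 = 26.381 MPa
P_wf = 26.381 MPa


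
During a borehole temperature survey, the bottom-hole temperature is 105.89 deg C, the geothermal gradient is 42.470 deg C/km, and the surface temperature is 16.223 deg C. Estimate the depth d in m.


d = (T_d - T_surf) / grad * 1000
d = (105.89 - 16.223) / 42.470 * 1000
d = 2111.3 m


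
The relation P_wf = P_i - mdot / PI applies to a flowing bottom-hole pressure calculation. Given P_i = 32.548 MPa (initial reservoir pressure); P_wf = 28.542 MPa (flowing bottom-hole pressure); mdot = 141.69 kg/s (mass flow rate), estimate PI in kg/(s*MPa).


PI = mdot / (P_i - P_wf)
PI = 141.69 / (32.548 - 28.542)
PI = 35.369 kg/(s*MPa)


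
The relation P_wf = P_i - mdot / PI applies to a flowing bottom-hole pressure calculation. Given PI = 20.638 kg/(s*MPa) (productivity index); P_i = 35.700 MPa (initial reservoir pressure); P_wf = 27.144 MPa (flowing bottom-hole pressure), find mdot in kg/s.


mdot = (P_i - P_wf) * PI
mdot = (35.700 - 27.144) * 20.638
mdot = 176.58 kg/s


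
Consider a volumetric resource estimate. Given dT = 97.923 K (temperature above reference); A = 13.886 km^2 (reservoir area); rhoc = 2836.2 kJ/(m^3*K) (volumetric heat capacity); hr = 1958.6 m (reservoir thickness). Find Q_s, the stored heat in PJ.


Step 1: Vr = A*1e6*hr = 13.886*1e6*1958.6 = 2.719712e+10 m^3
Step 2: Q_s = Vr*rhoc*dT/1e12 = 2.719712e+10*2836.2*97.923/1e12 = 7553.4 PJ
Q_s = 7553.4 PJ


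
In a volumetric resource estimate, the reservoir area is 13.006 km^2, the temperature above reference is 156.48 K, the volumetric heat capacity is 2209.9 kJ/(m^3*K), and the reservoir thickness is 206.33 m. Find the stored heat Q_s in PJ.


Step 1: Vr = A*1e6*hr = 13.006*1e6*206.33 = 2.683528e+09 m^3
Step 2: Q_s = Vr*rhoc*dT/1e12 = 2.683528e+09*2209.9*156.48/1e12 = 927.98 PJ
Q_s = 927.98 PJ


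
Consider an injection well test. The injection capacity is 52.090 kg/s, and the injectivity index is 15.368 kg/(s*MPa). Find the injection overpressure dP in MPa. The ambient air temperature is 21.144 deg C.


dP = mdot * 1000 / II
dP = 52.090 * 1000 / 15.368
dP = 3389.511 kPa
Convert: 3389.511 kPa * 0.001 = 3.3895 MPa
dP = 3.3895 MPa


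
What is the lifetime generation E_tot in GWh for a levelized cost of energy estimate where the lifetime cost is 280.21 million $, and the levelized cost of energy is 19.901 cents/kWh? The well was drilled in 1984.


E_tot = C_tot / LCOE * 100
E_tot = 280.21 / 19.901 * 100
E_tot = 1408.0 GWh


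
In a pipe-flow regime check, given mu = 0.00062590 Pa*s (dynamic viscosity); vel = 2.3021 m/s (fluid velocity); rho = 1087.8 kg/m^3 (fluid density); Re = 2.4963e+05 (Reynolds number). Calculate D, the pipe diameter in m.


D = Re * mu / (rho * vel)
D = 2.4963e+05 * 0.00062590 / (1087.8 * 2.3021)
D = 0.062392 m


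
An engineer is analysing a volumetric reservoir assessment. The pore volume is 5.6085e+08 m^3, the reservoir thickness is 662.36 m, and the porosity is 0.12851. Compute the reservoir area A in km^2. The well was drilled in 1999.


A = Vp / (1e6 * hr * phi)
A = 5.6085e+08 / (1e6 * 662.36 * 0.12851)
A = 6.5889 km^2


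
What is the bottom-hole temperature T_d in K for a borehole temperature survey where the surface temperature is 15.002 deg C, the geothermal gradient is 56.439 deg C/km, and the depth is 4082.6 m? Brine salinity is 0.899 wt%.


T_d = T_surf + grad * d / 1000
T_d = 15.002 + 56.439 * 4082.6 / 1000
T_d = 245.4199 deg C
Convert to K: 245.4199 + 273.15 = 518.57 K
T_d = 518.57 K


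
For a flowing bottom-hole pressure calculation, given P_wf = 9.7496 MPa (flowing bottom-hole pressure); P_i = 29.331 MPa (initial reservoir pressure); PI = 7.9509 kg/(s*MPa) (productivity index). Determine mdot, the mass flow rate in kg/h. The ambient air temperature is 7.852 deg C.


mdot = (P_i - P_wf) * PI
mdot = (29.331 - 9.7496) * 7.9509
mdot = 155.6898 kg/s
Convert: 155.6898 kg/s * 3600.0 = 5.6048e+05 kg/h
mdot = 5.6048e+05 kg/h


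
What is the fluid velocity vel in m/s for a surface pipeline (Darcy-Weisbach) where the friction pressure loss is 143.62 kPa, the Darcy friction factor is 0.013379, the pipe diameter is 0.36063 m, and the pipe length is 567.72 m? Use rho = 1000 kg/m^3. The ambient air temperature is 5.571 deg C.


vel = sqrt(dP*1000*2*D / (f*L*rho))
vel = sqrt(143.62*1000*2*0.36063 / (0.013379*567.72*1000))
vel = 3.6930 m/s


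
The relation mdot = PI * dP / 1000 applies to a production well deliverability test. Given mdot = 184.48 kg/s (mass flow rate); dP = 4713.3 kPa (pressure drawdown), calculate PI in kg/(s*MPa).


PI = mdot * 1000 / dP
PI = 184.48 * 1000 / 4713.3
PI = 39.140 kg/(s*MPa)


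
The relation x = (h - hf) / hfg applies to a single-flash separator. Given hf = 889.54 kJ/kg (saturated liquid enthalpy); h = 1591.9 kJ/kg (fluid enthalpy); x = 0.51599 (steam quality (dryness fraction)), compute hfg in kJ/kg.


hfg = (h - hf) / x
hfg = (1591.9 - 889.54) / 0.51599
hfg = 1361.2 kJ/kg


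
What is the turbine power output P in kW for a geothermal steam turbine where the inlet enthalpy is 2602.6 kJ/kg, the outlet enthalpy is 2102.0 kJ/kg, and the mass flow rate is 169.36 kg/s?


P = mdot * (h_in - h_out) / 1000
P = 169.36 * (2602.6 - 2102.0) / 1000
P = 84.78162 MW
Convert: 84.78162 MW * 1000.0 = 84782 kW
P = 84782 kW


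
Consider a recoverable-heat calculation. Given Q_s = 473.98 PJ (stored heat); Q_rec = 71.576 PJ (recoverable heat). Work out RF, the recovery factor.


RF = Q_rec / Q_s
RF = 71.576 / 473.98
RF = 0.15101


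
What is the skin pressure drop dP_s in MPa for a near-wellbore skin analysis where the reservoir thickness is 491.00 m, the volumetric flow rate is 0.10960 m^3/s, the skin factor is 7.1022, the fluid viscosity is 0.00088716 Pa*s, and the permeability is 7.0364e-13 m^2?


dP_s = S * q * mu / (2*pi*k*hr) / 1000
dP_s = 7.1022 * 0.10960 * 0.00088716 / (2*pi*7.0364e-13*491.00) / 1000
dP_s = 318.1219 kPa
Convert: 318.1219 kPa * 0.001 = 0.31812 MPa
dP_s = 0.31812 MPa


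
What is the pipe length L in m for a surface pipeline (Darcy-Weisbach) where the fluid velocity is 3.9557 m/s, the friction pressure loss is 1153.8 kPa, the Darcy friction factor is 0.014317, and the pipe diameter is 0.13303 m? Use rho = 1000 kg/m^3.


L = dP*1000*D / (f*rho*vel^2/2)
L = 1153.8*1000*0.13303 / (0.014317*1000*3.9557^2/2)
L = 1370.3 m


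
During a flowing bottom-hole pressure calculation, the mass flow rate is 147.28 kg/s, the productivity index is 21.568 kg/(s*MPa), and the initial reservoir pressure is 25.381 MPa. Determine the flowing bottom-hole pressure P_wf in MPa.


P_wf = P_i - mdot / PI
P_wf = 25.381 - 147.28 / 21.568
P_wf = 18.552 MPa


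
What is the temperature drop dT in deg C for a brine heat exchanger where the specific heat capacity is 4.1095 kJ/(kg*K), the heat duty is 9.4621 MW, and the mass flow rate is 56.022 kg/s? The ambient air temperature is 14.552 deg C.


dT = Q * 1000 / (mdot * cp)
dT = 9.4621 * 1000 / (56.022 * 4.1095)
dT = 41.09982 K
Convert (temperature difference, 1 K = 1 deg C): 41.09982 K = 41.09982 deg C
dT = 41.100 deg C


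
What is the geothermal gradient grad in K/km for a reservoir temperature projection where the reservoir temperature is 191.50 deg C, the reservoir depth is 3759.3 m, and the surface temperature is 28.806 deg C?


grad = (T_res - T_surf) / d * 1000
grad = (191.50 - 28.806) / 3759.3 * 1000
grad = 43.27774 deg C/km
Convert: 43.27774 deg C/km * 1.0 = 43.278 K/km
grad = 43.278 K/km


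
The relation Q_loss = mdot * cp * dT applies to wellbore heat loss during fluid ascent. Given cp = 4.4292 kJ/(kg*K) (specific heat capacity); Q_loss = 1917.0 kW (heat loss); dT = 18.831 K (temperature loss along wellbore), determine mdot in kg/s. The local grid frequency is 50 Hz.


mdot = Q_loss / (cp * dT)
mdot = 1917.0 / (4.4292 * 18.831)
mdot = 22.984 kg/s


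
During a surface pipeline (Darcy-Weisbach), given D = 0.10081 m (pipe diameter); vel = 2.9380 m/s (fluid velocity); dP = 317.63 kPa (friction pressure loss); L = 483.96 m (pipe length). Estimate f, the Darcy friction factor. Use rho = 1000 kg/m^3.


f = dP*1000 / ((L/D)*(rho*vel^2/2))
f = 317.63*1000 / ((483.96/0.10081)*(1000*2.9380^2/2))
f = 0.015330


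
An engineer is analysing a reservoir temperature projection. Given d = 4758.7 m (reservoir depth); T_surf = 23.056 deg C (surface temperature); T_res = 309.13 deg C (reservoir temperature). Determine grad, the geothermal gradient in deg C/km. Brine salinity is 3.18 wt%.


grad = (T_res - T_surf) / d * 1000
grad = (309.13 - 23.056) / 4758.7 * 1000
grad = 60.116 deg C/km


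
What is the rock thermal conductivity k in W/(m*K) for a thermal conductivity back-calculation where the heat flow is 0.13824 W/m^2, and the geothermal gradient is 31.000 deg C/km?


k = q / (grad / 1000)
k = 0.13824 / (31.000 / 1000)
k = 4.4594 W/(m*K)


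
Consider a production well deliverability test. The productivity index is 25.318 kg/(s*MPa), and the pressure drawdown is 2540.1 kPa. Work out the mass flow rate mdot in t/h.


mdot = PI * dP / 1000
mdot = 25.318 * 2540.1 / 1000
mdot = 64.31025 kg/s
Convert: 64.31025 kg/s * 3.6 = 231.52 t/h
mdot = 231.52 t/h


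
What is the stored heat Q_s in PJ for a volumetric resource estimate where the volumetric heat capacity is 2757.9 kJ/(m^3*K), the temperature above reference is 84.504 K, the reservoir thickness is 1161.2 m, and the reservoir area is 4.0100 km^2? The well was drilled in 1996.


Step 1: Vr = A*1e6*hr = 4.01*1e6*1161.2 = 4.656412e+09 m^3
Step 2: Q_s = Vr*rhoc*dT/1e12 = 4.656412e+09*2757.9*84.504/1e12 = 1085.2 PJ
Q_s = 1085.2 PJ


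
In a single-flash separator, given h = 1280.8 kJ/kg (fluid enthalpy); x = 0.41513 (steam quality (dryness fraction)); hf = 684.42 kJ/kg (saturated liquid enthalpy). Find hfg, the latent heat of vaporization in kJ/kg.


hfg = (h - hf) / x
hfg = (1280.8 - 684.42) / 0.41513
hfg = 1436.6 kJ/kg


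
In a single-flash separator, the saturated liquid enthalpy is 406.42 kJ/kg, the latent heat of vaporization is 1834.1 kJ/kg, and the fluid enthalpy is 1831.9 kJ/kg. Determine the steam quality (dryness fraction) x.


x = (h - hf) / hfg
x = (1831.9 - 406.42) / 1834.1
x = 0.77721


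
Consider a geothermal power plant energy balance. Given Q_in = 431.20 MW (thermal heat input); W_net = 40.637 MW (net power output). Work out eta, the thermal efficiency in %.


eta = W_net / Q_in * 100
eta = 40.637 / 431.20 * 100
eta = 9.4242 %


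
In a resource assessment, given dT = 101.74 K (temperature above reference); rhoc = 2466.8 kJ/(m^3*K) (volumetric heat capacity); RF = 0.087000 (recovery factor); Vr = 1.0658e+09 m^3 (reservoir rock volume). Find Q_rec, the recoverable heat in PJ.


Step 1: Q_s = Vr*rhoc*dT/1e12 = 1.0658e+09*2466.8*101.74/1e12 = 267.4862 PJ
Step 2: Q_rec = Q_s * RF = 267.4862 * 0.087 = 23.271 PJ
Q_rec = 23.271 PJ


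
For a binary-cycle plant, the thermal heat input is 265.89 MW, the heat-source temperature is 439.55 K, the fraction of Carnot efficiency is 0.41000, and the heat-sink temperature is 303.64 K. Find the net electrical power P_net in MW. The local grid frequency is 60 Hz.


Step 1: eta = (1 - Tc/Th)*f = (1 - 303.64/439.55)*0.41 = 0.1267731
Step 2: P_net = eta * Q_in = 0.1267731 * 265.89 = 33.708 MW
P_net = 33.708 MW


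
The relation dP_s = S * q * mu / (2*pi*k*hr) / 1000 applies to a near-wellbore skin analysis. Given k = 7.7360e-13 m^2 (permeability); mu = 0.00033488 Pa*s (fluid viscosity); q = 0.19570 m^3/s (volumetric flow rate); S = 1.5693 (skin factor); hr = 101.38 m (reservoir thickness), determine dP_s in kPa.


dP_s = S * q * mu / (2*pi*k*hr) / 1000
dP_s = 1.5693 * 0.19570 * 0.00033488 / (2*pi*7.7360e-13*101.38) / 1000
dP_s = 208.71 kPa


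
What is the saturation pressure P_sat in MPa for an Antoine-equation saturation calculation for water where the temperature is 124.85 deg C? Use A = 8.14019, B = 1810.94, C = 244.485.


P_sat = 10^(A - B/(C + T)) / 760 * 0.101325
P_sat = 10^(8.14019 - 1810.94/(244.485 + 124.85)) / 760 * 0.101325
P_sat = 0.23006 MPa


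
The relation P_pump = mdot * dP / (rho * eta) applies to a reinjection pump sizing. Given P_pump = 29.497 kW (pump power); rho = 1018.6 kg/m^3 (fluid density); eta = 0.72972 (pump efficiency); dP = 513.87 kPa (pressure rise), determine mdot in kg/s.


mdot = P_pump * rho * eta / dP
mdot = 29.497 * 1018.6 * 0.72972 / 513.87
mdot = 42.666 kg/s


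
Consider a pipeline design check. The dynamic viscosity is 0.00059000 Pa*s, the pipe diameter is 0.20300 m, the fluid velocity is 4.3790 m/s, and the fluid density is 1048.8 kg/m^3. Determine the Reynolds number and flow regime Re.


Step 1: Re = rho*vel*D/mu = 1048.8*4.379*0.203/0.00059 = 1.5802e+06
Step 2: Re = 1.5802e+06 > 4000, so flow is turbulent.
Re = 1.5802e+06 (turbulent)


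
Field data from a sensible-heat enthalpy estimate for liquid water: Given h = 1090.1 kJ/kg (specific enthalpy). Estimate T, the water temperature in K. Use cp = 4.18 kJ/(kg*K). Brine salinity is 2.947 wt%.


T = h / cp
T = 1090.1 / 4.18
T = 260.7895 deg C
Convert to K: 260.7895 + 273.15 = 533.94 K
T = 533.94 K


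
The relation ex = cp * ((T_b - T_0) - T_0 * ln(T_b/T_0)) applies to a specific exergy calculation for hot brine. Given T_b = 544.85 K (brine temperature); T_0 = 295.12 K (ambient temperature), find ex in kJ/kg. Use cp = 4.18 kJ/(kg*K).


ex = cp * ((T_b - T_0) - T_0 * ln(T_b/T_0))
ex = 4.18 * ((544.85 - 295.12) - 295.12 * ln(544.85/295.12))
ex = 287.52 kJ/kg


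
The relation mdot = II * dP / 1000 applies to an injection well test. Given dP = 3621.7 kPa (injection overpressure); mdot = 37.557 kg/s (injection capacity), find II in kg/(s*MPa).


II = mdot * 1000 / dP
II = 37.557 * 1000 / 3621.7
II = 10.370 kg/(s*MPa)


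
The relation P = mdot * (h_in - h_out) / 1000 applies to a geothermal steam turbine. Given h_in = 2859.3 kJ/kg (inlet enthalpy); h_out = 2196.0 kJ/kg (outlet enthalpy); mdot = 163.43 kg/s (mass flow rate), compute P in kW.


P = mdot * (h_in - h_out) / 1000
P = 163.43 * (2859.3 - 2196.0) / 1000
P = 108.4031 MW
Convert: 108.4031 MW * 1000.0 = 1.0840e+05 kW
P = 1.0840e+05 kW


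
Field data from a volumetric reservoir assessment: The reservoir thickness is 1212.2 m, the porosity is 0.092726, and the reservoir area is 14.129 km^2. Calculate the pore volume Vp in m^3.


Vp = A * 1e6 * hr * phi
Vp = 14.129 * 1e6 * 1212.2 * 0.092726
Vp = 1.5881e+09 m^3


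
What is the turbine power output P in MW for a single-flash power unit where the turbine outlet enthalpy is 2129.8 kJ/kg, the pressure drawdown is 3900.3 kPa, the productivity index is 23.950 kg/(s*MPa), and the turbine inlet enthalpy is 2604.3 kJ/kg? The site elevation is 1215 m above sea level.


Step 1: mdot = PI * dP / 1000 = 23.95 * 3900.3 / 1000 = 93.41218 kg/s
Step 2: P = mdot*(h_in - h_out)/1000 = 93.41218*(2604.3 - 2129.8)/1000 = 44.324 MW
P = 44.324 MW


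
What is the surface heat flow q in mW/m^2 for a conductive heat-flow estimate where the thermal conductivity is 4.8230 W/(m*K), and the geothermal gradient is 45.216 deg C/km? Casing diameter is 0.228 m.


q = k * grad / 1000
q = 4.8230 * 45.216 / 1000
q = 0.2180768 W/m^2
Convert: 0.2180768 W/m^2 * 1000.0 = 218.08 mW/m^2
q = 218.08 mW/m^2


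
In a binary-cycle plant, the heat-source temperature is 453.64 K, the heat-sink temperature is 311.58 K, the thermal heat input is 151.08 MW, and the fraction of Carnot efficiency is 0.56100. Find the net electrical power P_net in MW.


Step 1: eta = (1 - Tc/Th)*f = (1 - 311.58/453.64)*0.561 = 0.1756804
Step 2: P_net = eta * Q_in = 0.1756804 * 151.08 = 26.542 MW
P_net = 26.542 MW


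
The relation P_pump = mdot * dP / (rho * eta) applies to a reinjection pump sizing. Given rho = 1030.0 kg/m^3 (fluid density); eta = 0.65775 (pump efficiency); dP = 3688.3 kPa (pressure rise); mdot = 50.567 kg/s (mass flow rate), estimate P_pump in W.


P_pump = mdot * dP / (rho * eta)
P_pump = 50.567 * 3688.3 / (1030.0 * 0.65775)
P_pump = 275.2931 kW
Convert: 275.2931 kW * 1000.0 = 2.7529e+05 W
P_pump = 2.7529e+05 W


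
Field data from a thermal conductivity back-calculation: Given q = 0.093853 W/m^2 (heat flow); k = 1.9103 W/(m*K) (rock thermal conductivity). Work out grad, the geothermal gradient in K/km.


grad = q / k * 1000
grad = 0.093853 / 1.9103 * 1000
grad = 49.12998 deg C/km
Convert: 49.12998 deg C/km * 1.0 = 49.130 K/km
grad = 49.130 K/km


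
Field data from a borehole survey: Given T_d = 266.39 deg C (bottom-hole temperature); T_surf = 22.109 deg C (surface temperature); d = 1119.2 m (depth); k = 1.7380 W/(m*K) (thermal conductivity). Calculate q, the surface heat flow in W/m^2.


Step 1: grad = (T_d - T_surf)/d * 1000 = (266.39 - 22.109)/1119.2 * 1000 = 218.2639 deg C/km
Step 2: q = k * grad / 1000 = 1.738 * 218.2639 / 1000 = 0.37934 W/m^2
q = 0.37934 W/m^2


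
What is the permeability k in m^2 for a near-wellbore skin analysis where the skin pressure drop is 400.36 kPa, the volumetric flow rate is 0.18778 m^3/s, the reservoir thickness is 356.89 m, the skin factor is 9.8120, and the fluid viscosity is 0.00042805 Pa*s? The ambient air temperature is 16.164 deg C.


k = S*q*mu / (2*pi*dP_s*1000*hr)
k = 9.8120*0.18778*0.00042805 / (2*pi*400.36*1000*356.89)
k = 8.7849e-13 m^2


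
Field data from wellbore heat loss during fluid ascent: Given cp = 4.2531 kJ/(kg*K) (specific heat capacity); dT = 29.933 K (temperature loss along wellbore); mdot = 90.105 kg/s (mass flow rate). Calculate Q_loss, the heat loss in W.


Q_loss = mdot * cp * dT
Q_loss = 90.105 * 4.2531 * 29.933
Q_loss = 11471.09 kW
Convert: 11471.09 kW * 1000.0 = 1.1471e+07 W
Q_loss = 1.1471e+07 W


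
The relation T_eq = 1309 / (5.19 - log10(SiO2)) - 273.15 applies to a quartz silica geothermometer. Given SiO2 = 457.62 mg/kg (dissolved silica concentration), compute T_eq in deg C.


T_eq = 1309 / (5.19 - log10(SiO2)) - 273.15
T_eq = 1309 / (5.19 - log10(457.62)) - 273.15
T_eq = 244.34 deg C


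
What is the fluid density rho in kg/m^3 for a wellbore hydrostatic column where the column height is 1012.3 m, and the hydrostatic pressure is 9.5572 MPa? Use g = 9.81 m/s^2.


rho = P * 1e6 / (g * h)
rho = 9.5572 * 1e6 / (9.81 * 1012.3)
rho = 962.39 kg/m^3


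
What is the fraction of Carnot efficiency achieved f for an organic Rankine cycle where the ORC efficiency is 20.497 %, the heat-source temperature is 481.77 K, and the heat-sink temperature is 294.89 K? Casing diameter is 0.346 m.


f = (eta_orc/100) / (1 - Tc/Th)
f = (20.497/100) / (1 - 294.89/481.77)
f = 0.52841


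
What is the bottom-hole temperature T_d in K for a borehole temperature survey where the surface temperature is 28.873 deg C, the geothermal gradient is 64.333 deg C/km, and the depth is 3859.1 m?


T_d = T_surf + grad * d / 1000
T_d = 28.873 + 64.333 * 3859.1 / 1000
T_d = 277.1405 deg C
Convert to K: 277.1405 + 273.15 = 550.29 K
T_d = 550.29 K


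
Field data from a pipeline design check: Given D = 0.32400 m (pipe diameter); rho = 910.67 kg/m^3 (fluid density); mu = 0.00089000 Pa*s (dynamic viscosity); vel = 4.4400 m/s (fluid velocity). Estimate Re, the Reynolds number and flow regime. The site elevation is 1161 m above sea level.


Step 1: Re = rho*vel*D/mu = 910.67*4.44*0.324/0.00089 = 1.4720e+06
Step 2: Re = 1.4720e+06 > 4000, so flow is turbulent.
Re = 1.4720e+06 (turbulent)


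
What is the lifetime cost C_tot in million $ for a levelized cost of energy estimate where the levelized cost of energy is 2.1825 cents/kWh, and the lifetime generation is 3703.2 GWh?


C_tot = LCOE / 100 * E_tot
C_tot = 2.1825 / 100 * 3703.2
C_tot = 80.822 million $


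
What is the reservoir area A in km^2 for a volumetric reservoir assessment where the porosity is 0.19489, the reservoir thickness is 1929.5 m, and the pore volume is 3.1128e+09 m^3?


A = Vp / (1e6 * hr * phi)
A = 3.1128e+09 / (1e6 * 1929.5 * 0.19489)
A = 8.2778 km^2


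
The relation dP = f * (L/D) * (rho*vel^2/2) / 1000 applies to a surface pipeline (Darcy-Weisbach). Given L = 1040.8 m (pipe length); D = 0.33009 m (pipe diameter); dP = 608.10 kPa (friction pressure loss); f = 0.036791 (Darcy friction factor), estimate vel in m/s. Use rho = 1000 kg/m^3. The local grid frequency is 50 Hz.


vel = sqrt(dP*1000*2*D / (f*L*rho))
vel = sqrt(608.10*1000*2*0.33009 / (0.036791*1040.8*1000))
vel = 3.2379 m/s


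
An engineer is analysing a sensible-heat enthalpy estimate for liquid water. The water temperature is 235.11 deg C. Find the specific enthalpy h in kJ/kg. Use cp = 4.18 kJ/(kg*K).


h = cp * T
h = 4.18 * 235.11
h = 982.76 kJ/kg


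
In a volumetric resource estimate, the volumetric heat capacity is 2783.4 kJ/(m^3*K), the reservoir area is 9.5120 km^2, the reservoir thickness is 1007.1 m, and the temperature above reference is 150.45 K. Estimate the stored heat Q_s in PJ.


Step 1: Vr = A*1e6*hr = 9.512*1e6*1007.1 = 9.579535e+09 m^3
Step 2: Q_s = Vr*rhoc*dT/1e12 = 9.579535e+09*2783.4*150.45/1e12 = 4011.6 PJ
Q_s = 4011.6 PJ


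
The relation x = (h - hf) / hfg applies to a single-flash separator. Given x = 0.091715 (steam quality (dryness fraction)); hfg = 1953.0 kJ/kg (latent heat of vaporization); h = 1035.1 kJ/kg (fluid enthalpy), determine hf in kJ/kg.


hf = h - x * hfg
hf = 1035.1 - 0.091715 * 1953.0
hf = 855.98 kJ/kg


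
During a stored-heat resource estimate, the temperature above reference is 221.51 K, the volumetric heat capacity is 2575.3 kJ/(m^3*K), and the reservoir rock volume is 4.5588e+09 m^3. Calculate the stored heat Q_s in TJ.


Q_s = Vr * rhoc * dT / 1e12
Q_s = 4.5588e+09 * 2575.3 * 221.51 / 1e12
Q_s = 2600.589 PJ
Convert: 2600.589 PJ * 1000.0 = 2.6006e+06 TJ
Q_s = 2.6006e+06 TJ


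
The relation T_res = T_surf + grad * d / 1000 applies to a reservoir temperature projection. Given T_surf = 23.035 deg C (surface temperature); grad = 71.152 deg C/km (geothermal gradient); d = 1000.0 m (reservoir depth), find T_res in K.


T_res = T_surf + grad * d / 1000
T_res = 23.035 + 71.152 * 1000.0 / 1000
T_res = 94.18700 deg C
Convert to K: 94.18700 + 273.15 = 367.34 K
T_res = 367.34 K


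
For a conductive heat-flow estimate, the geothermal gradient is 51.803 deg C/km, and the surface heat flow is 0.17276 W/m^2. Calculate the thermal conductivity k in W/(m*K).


k = q * 1000 / grad
k = 0.17276 * 1000 / 51.803
k = 3.3349 W/(m*K)


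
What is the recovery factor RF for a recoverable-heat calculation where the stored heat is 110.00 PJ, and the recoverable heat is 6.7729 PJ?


RF = Q_rec / Q_s
RF = 6.7729 / 110.00
RF = 0.061572


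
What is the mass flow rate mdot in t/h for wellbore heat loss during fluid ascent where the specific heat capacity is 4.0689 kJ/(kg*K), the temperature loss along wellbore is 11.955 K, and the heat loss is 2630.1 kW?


mdot = Q_loss / (cp * dT)
mdot = 2630.1 / (4.0689 * 11.955)
mdot = 54.06867 kg/s
Convert: 54.06867 kg/s * 3.6 = 194.65 t/h
mdot = 194.65 t/h


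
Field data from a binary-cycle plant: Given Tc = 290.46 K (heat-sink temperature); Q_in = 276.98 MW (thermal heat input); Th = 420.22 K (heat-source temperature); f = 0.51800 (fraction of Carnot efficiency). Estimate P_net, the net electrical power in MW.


Step 1: eta = (1 - Tc/Th)*f = (1 - 290.46/420.22)*0.518 = 0.1599535
Step 2: P_net = eta * Q_in = 0.1599535 * 276.98 = 44.304 MW
P_net = 44.304 MW


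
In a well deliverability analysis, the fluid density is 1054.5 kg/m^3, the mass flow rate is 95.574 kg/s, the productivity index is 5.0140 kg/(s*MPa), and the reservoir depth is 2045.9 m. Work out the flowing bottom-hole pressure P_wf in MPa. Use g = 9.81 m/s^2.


Step 1: P_i = rho*g*h/1e6 = 1054.5*9.81*2045.9/1e6 = 21.16411 MPa
Step 2: P_wf = P_i - mdot/PI = 21.16411 - 95.574/5.014 = 2.1027 MPa
P_wf = 2.1027 MPa
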